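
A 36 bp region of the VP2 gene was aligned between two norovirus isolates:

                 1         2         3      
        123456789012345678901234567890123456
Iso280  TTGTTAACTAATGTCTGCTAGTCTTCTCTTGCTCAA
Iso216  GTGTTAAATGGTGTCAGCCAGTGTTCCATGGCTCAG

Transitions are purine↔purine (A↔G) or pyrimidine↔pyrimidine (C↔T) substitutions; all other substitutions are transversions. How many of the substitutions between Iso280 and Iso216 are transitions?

Mismatches occur at site 1 (T/G, transversion), site 8 (C/A, transversion), site 10 (A/G, transition), site 11 (A/G, transition), site 16 (T/A, transversion), site 19 (T/C, transition), site 23 (C/G, transversion), site 27 (T/C, transition), site 28 (C/A, transversion), site 30 (T/G, transversion), site 36 (A/G, transition).
Of the 11 differences, 5 transitions and 6 transversions, so the answer is 5.

5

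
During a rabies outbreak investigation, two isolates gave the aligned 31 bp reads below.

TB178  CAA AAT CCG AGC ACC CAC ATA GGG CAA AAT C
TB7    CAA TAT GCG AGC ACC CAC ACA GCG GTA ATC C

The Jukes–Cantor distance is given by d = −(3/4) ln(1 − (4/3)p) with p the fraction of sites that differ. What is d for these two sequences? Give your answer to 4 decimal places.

0.3163

Mismatches occur at site 4 (A/T), site 7 (C/G), site 20 (T/C), site 23 (G/C), site 25 (C/G), site 26 (A/T), site 29 (A/T), site 30 (T/C).
p = 8/31 = 0.258065.
d = −0.75 · ln(1 − (4/3)·0.258065) = −0.75 · ln(0.655913) = −0.75 · (-0.421727) = 0.3163.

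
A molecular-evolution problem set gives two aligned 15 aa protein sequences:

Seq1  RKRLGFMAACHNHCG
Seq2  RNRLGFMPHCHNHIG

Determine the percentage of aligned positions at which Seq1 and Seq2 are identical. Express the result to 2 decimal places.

Differing sites — 2:K/N; 8:A/P; 9:A/H; 14:C/I.
11 of the 15 sites match, so the percent identity is 11/15 × 100 = 73.33%.

73.33%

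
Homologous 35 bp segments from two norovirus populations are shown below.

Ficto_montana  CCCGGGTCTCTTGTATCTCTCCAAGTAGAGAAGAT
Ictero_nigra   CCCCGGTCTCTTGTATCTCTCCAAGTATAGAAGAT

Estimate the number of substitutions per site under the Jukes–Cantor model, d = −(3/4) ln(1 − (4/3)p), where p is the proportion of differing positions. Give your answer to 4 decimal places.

0.0594

Differing sites — 4:G/C; 28:G/T.
p = 2/35 = 0.057143.
d = −0.75 · ln(1 − (4/3)·0.057143) = −0.75 · ln(0.923809) = −0.75 · (-0.079250) = 0.0594.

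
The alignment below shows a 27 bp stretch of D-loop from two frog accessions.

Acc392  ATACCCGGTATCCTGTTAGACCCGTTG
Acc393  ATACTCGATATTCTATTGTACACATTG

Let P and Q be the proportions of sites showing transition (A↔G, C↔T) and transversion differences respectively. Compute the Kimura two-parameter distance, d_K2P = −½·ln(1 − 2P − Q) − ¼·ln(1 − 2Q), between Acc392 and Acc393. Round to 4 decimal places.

Differing sites — 5:C/T (Ti); 8:G/A (Ti); 12:C/T (Ti); 15:G/A (Ti); 18:A/G (Ti); 19:G/T (Tv); 22:C/A (Tv); 24:G/A (Ti).
Of the 8 differences, 6 transitions and 2 transversions over 27 sites: P = 6/27 = 0.222222, Q = 2/27 = 0.074074.
d = −0.5·ln(0.481482) − 0.25·ln(0.851852) = −0.5·(-0.730886) − 0.25·(-0.160342) = 0.4055.

0.4055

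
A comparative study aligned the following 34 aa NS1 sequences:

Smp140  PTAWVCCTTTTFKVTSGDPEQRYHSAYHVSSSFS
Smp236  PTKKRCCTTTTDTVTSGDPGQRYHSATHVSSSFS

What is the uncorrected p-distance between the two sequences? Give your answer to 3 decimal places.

0.206

The sequences differ at positions 3 (A/K), 4 (W/K), 5 (V/R), 12 (F/D), 13 (K/T), 20 (E/G), 27 (Y/T).
There are 7 differences over 34 sites, so p = 7/34 = 0.206.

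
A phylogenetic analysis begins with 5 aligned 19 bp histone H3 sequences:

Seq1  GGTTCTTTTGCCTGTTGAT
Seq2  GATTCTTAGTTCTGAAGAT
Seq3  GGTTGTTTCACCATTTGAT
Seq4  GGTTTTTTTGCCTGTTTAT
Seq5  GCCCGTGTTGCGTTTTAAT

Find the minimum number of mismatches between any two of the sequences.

2

Pairwise Hamming distances:
  Seq1 vs Seq2: 7
  Seq1 vs Seq3: 5
  Seq1 vs Seq4: 2
  Seq1 vs Seq5: 8
  Seq2 vs Seq3: 10
  Seq2 vs Seq4: 9
  Seq2 vs Seq5: 14
  Seq3 vs Seq4: 6
  Seq3 vs Seq5: 9
  Seq4 vs Seq5: 8
The smallest is 2, between Seq1 and Seq4.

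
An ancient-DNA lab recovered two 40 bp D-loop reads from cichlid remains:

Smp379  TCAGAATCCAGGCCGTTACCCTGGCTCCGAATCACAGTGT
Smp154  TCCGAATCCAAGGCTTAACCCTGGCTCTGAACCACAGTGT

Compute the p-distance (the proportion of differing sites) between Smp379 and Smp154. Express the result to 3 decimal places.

Mismatches occur at site 3 (A↔C), site 11 (G↔A), site 13 (C↔G), site 15 (G↔T), site 17 (T↔A), site 28 (C↔T), site 32 (T↔C).
There are 7 differences over 40 sites, so p = 7/40 = 0.175.

0.175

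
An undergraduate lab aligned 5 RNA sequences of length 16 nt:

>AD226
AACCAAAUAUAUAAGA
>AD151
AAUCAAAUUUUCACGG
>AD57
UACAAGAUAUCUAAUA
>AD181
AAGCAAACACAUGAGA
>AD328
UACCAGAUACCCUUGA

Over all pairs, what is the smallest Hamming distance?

4

Pairwise Hamming distances:
  AD226 vs AD151: 6
  AD226 vs AD57: 5
  AD226 vs AD181: 4
  AD226 vs AD328: 7
  AD151 vs AD57: 10
  AD151 vs AD181: 9
  AD151 vs AD328: 9
  AD57 vs AD181: 9
  AD57 vs AD328: 6
  AD181 vs AD328: 8
The smallest is 4, between AD226 and AD181.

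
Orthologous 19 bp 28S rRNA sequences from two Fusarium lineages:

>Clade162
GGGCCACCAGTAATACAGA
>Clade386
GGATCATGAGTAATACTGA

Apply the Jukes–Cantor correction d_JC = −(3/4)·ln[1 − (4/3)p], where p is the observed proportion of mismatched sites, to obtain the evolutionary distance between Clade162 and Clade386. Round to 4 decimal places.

Mismatches occur at site 3 (G/A), site 4 (C/T), site 7 (C/T), site 8 (C/G), site 17 (A/T).
p = 5/19 = 0.263158.
d = −0.75 · ln(1 − (4/3)·0.263158) = −0.75 · ln(0.649123) = −0.75 · (-0.432133) = 0.3241.

0.3241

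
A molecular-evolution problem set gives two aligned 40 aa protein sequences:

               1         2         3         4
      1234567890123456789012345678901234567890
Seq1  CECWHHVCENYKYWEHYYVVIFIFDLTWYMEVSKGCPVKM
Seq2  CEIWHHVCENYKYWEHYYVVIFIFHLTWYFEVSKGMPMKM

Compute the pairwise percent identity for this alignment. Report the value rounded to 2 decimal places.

87.50%

The sequences differ at positions 3 (C/I), 25 (D/H), 30 (M/F), 36 (C/M), 38 (V/M).
35 of the 40 sites match, so the percent identity is 35/40 × 100 = 87.50%.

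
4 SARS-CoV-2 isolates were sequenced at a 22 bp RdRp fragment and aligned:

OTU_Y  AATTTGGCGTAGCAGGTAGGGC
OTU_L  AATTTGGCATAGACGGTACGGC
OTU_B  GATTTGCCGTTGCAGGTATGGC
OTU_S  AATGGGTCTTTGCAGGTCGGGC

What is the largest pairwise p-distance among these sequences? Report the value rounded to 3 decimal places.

0.409

Pairwise Hamming distances:
  OTU_Y vs OTU_L: 4
  OTU_Y vs OTU_B: 4
  OTU_Y vs OTU_S: 6
  OTU_L vs OTU_B: 7
  OTU_L vs OTU_S: 9
  OTU_B vs OTU_S: 7
The largest is 9 mismatches, between OTU_L and OTU_S; p = 9/22 = 0.409.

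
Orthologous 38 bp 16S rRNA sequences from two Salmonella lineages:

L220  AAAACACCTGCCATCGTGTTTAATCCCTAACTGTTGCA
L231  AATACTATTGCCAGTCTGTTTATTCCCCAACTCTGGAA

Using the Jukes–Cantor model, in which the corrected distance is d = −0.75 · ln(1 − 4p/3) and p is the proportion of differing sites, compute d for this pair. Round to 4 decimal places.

Differing sites — 3:A/T; 6:A/T; 7:C/A; 8:C/T; 14:T/G; 15:C/T; 16:G/C; 23:A/T; 28:T/C; 33:G/C; 35:T/G; 37:C/A.
p = 12/38 = 0.315789.
d = −0.75 · ln(1 − (4/3)·0.315789) = −0.75 · ln(0.578948) = −0.75 · (-0.546543) = 0.4099.

0.4099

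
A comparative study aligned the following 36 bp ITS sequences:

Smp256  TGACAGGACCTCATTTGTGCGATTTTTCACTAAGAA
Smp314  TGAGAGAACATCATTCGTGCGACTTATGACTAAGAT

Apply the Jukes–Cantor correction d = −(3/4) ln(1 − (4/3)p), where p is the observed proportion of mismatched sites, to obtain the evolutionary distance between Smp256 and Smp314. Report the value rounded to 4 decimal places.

Differing sites — 4:C/G; 7:G/A; 10:C/A; 16:T/C; 23:T/C; 26:T/A; 28:C/G; 36:A/T.
p = 8/36 = 0.222222.
d = −0.75 · ln(1 − (4/3)·0.222222) = −0.75 · ln(0.703704) = −0.75 · (-0.351397) = 0.2635.

0.2635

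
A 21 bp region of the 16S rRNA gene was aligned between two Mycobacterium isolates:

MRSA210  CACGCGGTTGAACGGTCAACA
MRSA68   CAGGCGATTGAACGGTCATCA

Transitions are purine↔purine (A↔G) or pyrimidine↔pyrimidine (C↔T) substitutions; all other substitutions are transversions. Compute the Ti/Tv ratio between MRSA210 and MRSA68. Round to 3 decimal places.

Differing sites — 3:C/G (Tv); 7:G/A (Ti); 19:A/T (Tv).
Of the 3 differences, 1 transition and 2 transversions, so Ti/Tv = 1/2 = 0.500.

0.500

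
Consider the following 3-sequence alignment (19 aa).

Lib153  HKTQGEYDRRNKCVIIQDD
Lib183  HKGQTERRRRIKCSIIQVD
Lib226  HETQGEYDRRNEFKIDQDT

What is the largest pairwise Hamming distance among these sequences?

12

Pairwise Hamming distances:
  Lib153 vs Lib183: 7
  Lib153 vs Lib226: 6
  Lib183 vs Lib226: 12
The largest is 12, between Lib183 and Lib226.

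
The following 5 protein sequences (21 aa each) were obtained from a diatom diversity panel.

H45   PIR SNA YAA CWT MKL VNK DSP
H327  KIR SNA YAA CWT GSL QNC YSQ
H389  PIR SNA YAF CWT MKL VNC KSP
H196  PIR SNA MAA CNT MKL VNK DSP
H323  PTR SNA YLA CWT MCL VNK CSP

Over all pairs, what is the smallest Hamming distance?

Pairwise Hamming distances:
  H45 vs H327: 7
  H45 vs H389: 3
  H45 vs H196: 2
  H45 vs H323: 4
  H327 vs H389: 7
  H327 vs H196: 9
  H327 vs H323: 9
  H389 vs H196: 5
  H389 vs H323: 6
  H196 vs H323: 6
The smallest is 2, between H45 and H196.

2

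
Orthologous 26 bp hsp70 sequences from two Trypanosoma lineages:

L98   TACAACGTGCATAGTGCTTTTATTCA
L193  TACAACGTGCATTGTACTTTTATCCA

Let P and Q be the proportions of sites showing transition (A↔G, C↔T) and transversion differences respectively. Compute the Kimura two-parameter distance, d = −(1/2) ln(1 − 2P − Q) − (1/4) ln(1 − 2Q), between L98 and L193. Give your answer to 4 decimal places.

0.1268

Mismatches occur at site 13 (A→T, transversion), site 16 (G→A, transition), site 24 (T→C, transition).
Of the 3 differences, 2 transitions and 1 transversion over 26 sites: P = 2/26 = 0.076923, Q = 1/26 = 0.038462.
d = −0.5·ln(0.807692) − 0.25·ln(0.923076) = −0.5·(-0.213574) − 0.25·(-0.080044) = 0.1268.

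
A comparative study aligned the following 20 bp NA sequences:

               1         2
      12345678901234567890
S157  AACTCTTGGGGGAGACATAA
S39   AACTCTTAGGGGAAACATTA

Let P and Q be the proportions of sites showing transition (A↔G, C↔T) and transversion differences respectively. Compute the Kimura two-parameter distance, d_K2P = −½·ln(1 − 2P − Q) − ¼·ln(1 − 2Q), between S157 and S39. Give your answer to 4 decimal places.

0.1702

Differing sites — 8:G/A (Ti); 14:G/A (Ti); 19:A/T (Tv).
Of the 3 differences, 2 transitions and 1 transversion over 20 sites: P = 2/20 = 0.100000, Q = 1/20 = 0.050000.
d = −0.5·ln(0.750000) − 0.25·ln(0.900000) = −0.5·(-0.287682) − 0.25·(-0.105361) = 0.1702.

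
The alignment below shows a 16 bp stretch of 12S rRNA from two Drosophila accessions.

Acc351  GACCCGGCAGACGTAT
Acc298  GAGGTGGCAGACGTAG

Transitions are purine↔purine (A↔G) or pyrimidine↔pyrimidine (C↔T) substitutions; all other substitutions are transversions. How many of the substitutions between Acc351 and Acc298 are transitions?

1

Differing sites — 3:C/G (Tv); 4:C/G (Tv); 5:C/T (Ti); 16:T/G (Tv).
Of the 4 differences, 1 transition and 3 transversions, so the answer is 1.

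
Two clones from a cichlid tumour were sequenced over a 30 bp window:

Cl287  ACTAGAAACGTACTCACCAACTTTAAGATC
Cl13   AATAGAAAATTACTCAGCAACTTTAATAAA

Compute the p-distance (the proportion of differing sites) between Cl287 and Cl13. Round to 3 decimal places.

Differing sites — 2:C/A; 9:C/A; 10:G/T; 17:C/G; 27:G/T; 29:T/A; 30:C/A.
There are 7 differences over 30 sites, so p = 7/30 = 0.233.

0.233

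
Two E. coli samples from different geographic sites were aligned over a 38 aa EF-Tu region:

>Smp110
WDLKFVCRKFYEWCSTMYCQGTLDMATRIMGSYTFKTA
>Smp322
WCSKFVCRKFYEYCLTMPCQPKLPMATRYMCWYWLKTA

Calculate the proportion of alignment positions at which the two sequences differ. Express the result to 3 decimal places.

Mismatches occur at site 2 (D→C), site 3 (L→S), site 13 (W→Y), site 15 (S→L), site 18 (Y→P), site 21 (G→P), site 22 (T→K), site 24 (D→P), site 29 (I→Y), site 31 (G→C), site 32 (S→W), site 34 (T→W), site 35 (F→L).
There are 13 differences over 38 sites, so p = 13/38 = 0.342.

0.342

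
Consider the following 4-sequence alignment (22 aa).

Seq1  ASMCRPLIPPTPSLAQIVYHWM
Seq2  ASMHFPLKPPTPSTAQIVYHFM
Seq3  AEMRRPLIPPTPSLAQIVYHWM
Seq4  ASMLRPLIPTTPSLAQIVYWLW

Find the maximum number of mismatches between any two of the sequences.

Pairwise Hamming distances:
  Seq1 vs Seq2: 5
  Seq1 vs Seq3: 2
  Seq1 vs Seq4: 5
  Seq2 vs Seq3: 6
  Seq2 vs Seq4: 8
  Seq3 vs Seq4: 6
The largest is 8, between Seq2 and Seq4.

8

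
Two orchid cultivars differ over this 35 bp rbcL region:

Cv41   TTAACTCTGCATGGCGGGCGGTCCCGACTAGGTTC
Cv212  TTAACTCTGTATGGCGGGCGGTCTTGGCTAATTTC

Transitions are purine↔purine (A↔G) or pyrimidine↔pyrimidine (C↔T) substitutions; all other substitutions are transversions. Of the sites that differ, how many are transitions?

Mismatches occur at site 10 (C/T, transition), site 24 (C/T, transition), site 25 (C/T, transition), site 27 (A/G, transition), site 31 (G/A, transition), site 32 (G/T, transversion).
Of the 6 differences, 5 transitions and 1 transversion, so the answer is 5.

5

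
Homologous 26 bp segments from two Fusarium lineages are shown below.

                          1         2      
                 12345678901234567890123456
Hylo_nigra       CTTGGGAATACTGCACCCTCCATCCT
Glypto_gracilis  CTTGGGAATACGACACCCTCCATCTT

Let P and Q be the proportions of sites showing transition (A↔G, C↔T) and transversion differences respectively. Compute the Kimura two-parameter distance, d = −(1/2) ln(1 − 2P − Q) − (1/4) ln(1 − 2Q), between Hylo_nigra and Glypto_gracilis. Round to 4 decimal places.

0.1268

Mismatches occur at site 12 (T/G, transversion), site 13 (G/A, transition), site 25 (C/T, transition).
Of the 3 differences, 2 transitions and 1 transversion over 26 sites: P = 2/26 = 0.076923, Q = 1/26 = 0.038462.
d = −0.5·ln(0.807692) − 0.25·ln(0.923076) = −0.5·(-0.213574) − 0.25·(-0.080044) = 0.1268.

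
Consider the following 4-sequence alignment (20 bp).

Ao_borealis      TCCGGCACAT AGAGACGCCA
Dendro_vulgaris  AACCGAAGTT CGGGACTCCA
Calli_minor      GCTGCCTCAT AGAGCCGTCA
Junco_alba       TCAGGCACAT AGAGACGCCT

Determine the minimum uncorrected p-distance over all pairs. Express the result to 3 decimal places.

0.100

Pairwise Hamming distances:
  Ao_borealis vs Dendro_vulgaris: 9
  Ao_borealis vs Calli_minor: 6
  Ao_borealis vs Junco_alba: 2
  Dendro_vulgaris vs Calli_minor: 14
  Dendro_vulgaris vs Junco_alba: 11
  Calli_minor vs Junco_alba: 7
The smallest is 2 mismatches, between Ao_borealis and Junco_alba; p = 2/20 = 0.100.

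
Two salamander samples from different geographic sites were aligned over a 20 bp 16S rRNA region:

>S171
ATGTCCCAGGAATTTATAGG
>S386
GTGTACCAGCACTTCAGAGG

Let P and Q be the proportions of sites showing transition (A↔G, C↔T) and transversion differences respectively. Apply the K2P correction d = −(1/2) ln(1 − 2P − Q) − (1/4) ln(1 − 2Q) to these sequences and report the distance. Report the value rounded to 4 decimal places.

Mismatches occur at site 1 (A↔G, transition), site 5 (C↔A, transversion), site 10 (G↔C, transversion), site 12 (A↔C, transversion), site 15 (T↔C, transition), site 17 (T↔G, transversion).
Of the 6 differences, 2 transitions and 4 transversions over 20 sites: P = 2/20 = 0.100000, Q = 4/20 = 0.200000.
d = −0.5·ln(0.600000) − 0.25·ln(0.600000) = −0.5·(-0.510826) − 0.25·(-0.510826) = 0.3831.

0.3831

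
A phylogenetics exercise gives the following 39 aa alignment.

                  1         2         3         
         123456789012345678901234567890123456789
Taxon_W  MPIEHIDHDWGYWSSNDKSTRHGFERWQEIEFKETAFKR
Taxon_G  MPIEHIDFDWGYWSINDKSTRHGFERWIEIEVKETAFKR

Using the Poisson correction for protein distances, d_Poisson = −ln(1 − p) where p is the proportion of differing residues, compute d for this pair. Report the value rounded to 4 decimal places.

0.1082

The sequences differ at positions 8 (H/F), 15 (S/I), 28 (Q/I), 32 (F/V).
p = 4/39 = 0.102564.
d = −ln(1 − 0.102564) = −ln(0.897436) = 0.1082.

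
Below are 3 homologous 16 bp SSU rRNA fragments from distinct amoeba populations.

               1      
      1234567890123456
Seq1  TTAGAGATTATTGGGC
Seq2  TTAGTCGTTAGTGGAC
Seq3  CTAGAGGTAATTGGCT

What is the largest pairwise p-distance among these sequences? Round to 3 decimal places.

Pairwise Hamming distances:
  Seq1 vs Seq2: 5
  Seq1 vs Seq3: 5
  Seq2 vs Seq3: 7
The largest is 7 mismatches, between Seq2 and Seq3; p = 7/16 = 0.438.

0.438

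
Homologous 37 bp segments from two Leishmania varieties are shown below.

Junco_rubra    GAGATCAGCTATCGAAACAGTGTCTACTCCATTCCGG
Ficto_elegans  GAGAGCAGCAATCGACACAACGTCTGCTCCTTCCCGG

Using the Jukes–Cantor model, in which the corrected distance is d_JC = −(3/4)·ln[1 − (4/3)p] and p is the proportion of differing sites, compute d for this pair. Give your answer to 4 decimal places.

0.2551

Mismatches occur at site 5 (T→G), site 10 (T→A), site 16 (A→C), site 20 (G→A), site 21 (T→C), site 26 (A→G), site 31 (A→T), site 33 (T→C).
p = 8/37 = 0.216216.
d = −0.75 · ln(1 − (4/3)·0.216216) = −0.75 · ln(0.711712) = −0.75 · (-0.340082) = 0.2551.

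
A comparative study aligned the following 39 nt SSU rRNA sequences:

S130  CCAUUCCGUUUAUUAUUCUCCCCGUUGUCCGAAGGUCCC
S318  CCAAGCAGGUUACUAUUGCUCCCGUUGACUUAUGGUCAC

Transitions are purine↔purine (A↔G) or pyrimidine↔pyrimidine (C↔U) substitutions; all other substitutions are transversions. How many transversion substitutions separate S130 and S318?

The sequences differ at positions 4 (U/A, transversion), 5 (U/G, transversion), 7 (C/A, transversion), 9 (U/G, transversion), 13 (U/C, transition), 18 (C/G, transversion), 19 (U/C, transition), 20 (C/U, transition), 28 (U/A, transversion), 30 (C/U, transition), 31 (G/U, transversion), 33 (A/U, transversion), 38 (C/A, transversion).
Of the 13 differences, 4 transitions and 9 transversions, so the answer is 9.

9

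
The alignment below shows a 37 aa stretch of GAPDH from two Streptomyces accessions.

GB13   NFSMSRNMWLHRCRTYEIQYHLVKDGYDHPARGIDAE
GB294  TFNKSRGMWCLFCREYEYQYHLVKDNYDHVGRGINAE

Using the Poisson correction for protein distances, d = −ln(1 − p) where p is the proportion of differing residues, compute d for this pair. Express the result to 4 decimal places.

Differing sites — 1:N/T; 3:S/N; 4:M/K; 7:N/G; 10:L/C; 11:H/L; 12:R/F; 15:T/E; 18:I/Y; 26:G/N; 30:P/V; 31:A/G; 35:D/N.
p = 13/37 = 0.351351.
d = −ln(1 − 0.351351) = −ln(0.648649) = 0.4329.

0.4329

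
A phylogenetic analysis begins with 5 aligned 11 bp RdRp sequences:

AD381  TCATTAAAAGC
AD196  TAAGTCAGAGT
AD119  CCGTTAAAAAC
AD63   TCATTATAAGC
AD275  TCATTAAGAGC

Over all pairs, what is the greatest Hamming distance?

8

Pairwise Hamming distances:
  AD381 vs AD196: 5
  AD381 vs AD119: 3
  AD381 vs AD63: 1
  AD381 vs AD275: 1
  AD196 vs AD119: 8
  AD196 vs AD63: 6
  AD196 vs AD275: 4
  AD119 vs AD63: 4
  AD119 vs AD275: 4
  AD63 vs AD275: 2
The largest is 8, between AD196 and AD119.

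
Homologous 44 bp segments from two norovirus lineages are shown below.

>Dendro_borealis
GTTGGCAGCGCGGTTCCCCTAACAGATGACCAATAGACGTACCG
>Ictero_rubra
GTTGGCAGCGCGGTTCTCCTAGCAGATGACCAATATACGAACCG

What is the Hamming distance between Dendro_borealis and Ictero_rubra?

The sequences differ at positions 17 (C/T), 22 (A/G), 36 (G/T), 40 (T/A).
That gives 4 mismatches out of 44 aligned sites, so the Hamming distance is 4.

4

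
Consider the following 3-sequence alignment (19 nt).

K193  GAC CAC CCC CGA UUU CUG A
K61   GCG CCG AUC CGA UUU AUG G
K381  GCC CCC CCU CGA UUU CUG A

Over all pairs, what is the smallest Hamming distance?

Pairwise Hamming distances:
  K193 vs K61: 8
  K193 vs K381: 3
  K61 vs K381: 7
The smallest is 3, between K193 and K381.

3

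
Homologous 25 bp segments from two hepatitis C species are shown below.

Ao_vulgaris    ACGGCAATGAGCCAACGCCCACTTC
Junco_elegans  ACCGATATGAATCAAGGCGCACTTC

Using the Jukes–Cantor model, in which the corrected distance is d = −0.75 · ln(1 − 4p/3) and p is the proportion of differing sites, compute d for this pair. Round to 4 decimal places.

Differing sites — 3:G/C; 5:C/A; 6:A/T; 11:G/A; 12:C/T; 16:C/G; 19:C/G.
p = 7/25 = 0.280000.
d = −0.75 · ln(1 − (4/3)·0.280000) = −0.75 · ln(0.626667) = −0.75 · (-0.467340) = 0.3505.

0.3505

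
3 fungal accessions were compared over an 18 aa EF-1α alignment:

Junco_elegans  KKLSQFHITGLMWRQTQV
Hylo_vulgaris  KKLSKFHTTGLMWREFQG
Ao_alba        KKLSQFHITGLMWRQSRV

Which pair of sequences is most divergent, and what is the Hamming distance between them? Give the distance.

Pairwise Hamming distances:
  Junco_elegans vs Hylo_vulgaris: 5
  Junco_elegans vs Ao_alba: 2
  Hylo_vulgaris vs Ao_alba: 6
The largest is 6, between Hylo_vulgaris and Ao_alba.

6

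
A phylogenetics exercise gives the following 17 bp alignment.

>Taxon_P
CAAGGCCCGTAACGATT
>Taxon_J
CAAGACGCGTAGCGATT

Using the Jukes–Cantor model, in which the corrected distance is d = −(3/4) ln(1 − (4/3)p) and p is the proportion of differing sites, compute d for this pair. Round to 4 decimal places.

The sequences differ at positions 5 (G/A), 7 (C/G), 12 (A/G).
p = 3/17 = 0.176471.
d = −0.75 · ln(1 − (4/3)·0.176471) = −0.75 · ln(0.764705) = −0.75 · (-0.268265) = 0.2012.

0.2012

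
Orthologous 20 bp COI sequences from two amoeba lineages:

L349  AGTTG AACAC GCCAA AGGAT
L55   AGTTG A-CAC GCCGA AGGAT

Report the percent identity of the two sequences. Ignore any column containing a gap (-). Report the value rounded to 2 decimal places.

94.74%

Excluding the 1 gap column leaves 19 comparable sites.
The sequences differ at position 14 (A/G).
18 of the 19 comparable sites match, so the percent identity is 18/19 × 100 = 94.74%.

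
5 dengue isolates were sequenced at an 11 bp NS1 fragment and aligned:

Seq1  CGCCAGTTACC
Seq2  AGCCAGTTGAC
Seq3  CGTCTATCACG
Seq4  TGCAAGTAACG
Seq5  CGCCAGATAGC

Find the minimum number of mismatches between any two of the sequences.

2

Pairwise Hamming distances:
  Seq1 vs Seq2: 3
  Seq1 vs Seq3: 5
  Seq1 vs Seq4: 4
  Seq1 vs Seq5: 2
  Seq2 vs Seq3: 8
  Seq2 vs Seq4: 6
  Seq2 vs Seq5: 4
  Seq3 vs Seq4: 6
  Seq3 vs Seq5: 7
  Seq4 vs Seq5: 6
The smallest is 2, between Seq1 and Seq5.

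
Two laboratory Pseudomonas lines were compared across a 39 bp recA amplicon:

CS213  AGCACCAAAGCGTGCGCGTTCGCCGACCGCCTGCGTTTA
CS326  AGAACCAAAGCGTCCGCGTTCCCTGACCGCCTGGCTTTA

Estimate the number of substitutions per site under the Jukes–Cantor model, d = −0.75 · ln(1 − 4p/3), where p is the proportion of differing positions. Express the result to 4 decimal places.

Differing sites — 3:C/A; 14:G/C; 22:G/C; 24:C/T; 34:C/G; 35:G/C.
p = 6/39 = 0.153846.
d = −0.75 · ln(1 − (4/3)·0.153846) = −0.75 · ln(0.794872) = −0.75 · (-0.229574) = 0.1722.

0.1722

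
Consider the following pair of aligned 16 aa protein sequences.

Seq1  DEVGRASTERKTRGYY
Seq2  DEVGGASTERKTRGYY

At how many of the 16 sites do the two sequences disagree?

1

The sequences differ at position 5 (R/G).
That gives 1 mismatch out of 16 aligned sites, so the Hamming distance is 1.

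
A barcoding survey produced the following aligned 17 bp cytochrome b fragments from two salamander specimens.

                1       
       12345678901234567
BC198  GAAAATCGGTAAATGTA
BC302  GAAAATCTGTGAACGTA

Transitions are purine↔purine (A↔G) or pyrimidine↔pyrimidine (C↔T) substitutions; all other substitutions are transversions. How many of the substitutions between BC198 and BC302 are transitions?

2

Differing sites — 8:G/T (Tv); 11:A/G (Ti); 14:T/C (Ti).
Of the 3 differences, 2 transitions and 1 transversion, so the answer is 2.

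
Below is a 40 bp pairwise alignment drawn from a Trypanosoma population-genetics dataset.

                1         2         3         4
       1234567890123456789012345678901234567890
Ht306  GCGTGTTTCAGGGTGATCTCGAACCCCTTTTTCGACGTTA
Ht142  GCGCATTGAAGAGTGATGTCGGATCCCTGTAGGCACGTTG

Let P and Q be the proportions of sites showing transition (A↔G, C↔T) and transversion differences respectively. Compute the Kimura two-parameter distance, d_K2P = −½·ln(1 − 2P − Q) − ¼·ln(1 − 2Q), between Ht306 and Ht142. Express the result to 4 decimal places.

0.4743

Mismatches occur at site 4 (T→C, transition), site 5 (G→A, transition), site 8 (T→G, transversion), site 9 (C→A, transversion), site 12 (G→A, transition), site 18 (C→G, transversion), site 22 (A→G, transition), site 24 (C→T, transition), site 29 (T→G, transversion), site 31 (T→A, transversion), site 32 (T→G, transversion), site 33 (C→G, transversion), site 34 (G→C, transversion), site 40 (A→G, transition).
Of the 14 differences, 6 transitions and 8 transversions over 40 sites: P = 6/40 = 0.150000, Q = 8/40 = 0.200000.
d = −0.5·ln(0.500000) − 0.25·ln(0.600000) = −0.5·(-0.693147) − 0.25·(-0.510826) = 0.4743.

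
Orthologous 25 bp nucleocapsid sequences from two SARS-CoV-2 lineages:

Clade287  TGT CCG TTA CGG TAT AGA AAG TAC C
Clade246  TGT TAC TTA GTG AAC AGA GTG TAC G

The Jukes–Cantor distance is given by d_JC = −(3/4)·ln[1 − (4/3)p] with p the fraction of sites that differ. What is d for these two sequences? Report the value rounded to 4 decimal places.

0.5716

Mismatches occur at site 4 (C↔T), site 5 (C↔A), site 6 (G↔C), site 10 (C↔G), site 11 (G↔T), site 13 (T↔A), site 15 (T↔C), site 19 (A↔G), site 20 (A↔T), site 25 (C↔G).
p = 10/25 = 0.400000.
d = −0.75 · ln(1 − (4/3)·0.400000) = −0.75 · ln(0.466667) = −0.75 · (-0.762139) = 0.5716.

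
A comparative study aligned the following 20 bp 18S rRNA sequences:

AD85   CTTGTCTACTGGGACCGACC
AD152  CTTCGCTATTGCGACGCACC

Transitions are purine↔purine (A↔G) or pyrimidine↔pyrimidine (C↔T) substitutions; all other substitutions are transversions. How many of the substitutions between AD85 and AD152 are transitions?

1

Differing sites — 4:G/C (Tv); 5:T/G (Tv); 9:C/T (Ti); 12:G/C (Tv); 16:C/G (Tv); 17:G/C (Tv).
Of the 6 differences, 1 transition and 5 transversions, so the answer is 1.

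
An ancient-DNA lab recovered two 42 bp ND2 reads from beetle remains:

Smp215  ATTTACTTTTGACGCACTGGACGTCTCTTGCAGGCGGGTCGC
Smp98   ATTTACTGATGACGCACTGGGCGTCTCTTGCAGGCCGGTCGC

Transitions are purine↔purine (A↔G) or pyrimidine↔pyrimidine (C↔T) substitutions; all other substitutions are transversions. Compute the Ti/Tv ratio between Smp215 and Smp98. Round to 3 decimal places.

The sequences differ at positions 8 (T/G, transversion), 9 (T/A, transversion), 21 (A/G, transition), 36 (G/C, transversion).
Of the 4 differences, 1 transition and 3 transversions, so Ti/Tv = 1/3 = 0.333.

0.333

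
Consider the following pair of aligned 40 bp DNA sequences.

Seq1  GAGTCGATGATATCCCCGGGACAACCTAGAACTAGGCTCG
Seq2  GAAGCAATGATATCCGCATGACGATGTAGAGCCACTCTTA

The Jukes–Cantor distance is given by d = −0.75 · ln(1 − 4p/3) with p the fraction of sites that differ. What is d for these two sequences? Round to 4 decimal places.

0.5199

The sequences differ at positions 3 (G/A), 4 (T/G), 6 (G/A), 16 (C/G), 18 (G/A), 19 (G/T), 23 (A/G), 25 (C/T), 26 (C/G), 31 (A/G), 33 (T/C), 35 (G/C), 36 (G/T), 39 (C/T), 40 (G/A).
p = 15/40 = 0.375000.
d = −0.75 · ln(1 − (4/3)·0.375000) = −0.75 · ln(0.500000) = −0.75 · (-0.693147) = 0.5199.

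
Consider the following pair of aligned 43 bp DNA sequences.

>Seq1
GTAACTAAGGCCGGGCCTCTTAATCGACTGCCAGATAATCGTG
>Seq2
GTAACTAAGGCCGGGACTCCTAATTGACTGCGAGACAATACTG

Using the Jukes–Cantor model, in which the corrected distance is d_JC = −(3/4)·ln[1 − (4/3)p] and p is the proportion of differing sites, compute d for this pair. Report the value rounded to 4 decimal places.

The sequences differ at positions 16 (C/A), 20 (T/C), 25 (C/T), 32 (C/G), 36 (T/C), 40 (C/A), 41 (G/C).
p = 7/43 = 0.162791.
d = −0.75 · ln(1 − (4/3)·0.162791) = −0.75 · ln(0.782945) = −0.75 · (-0.244693) = 0.1835.

0.1835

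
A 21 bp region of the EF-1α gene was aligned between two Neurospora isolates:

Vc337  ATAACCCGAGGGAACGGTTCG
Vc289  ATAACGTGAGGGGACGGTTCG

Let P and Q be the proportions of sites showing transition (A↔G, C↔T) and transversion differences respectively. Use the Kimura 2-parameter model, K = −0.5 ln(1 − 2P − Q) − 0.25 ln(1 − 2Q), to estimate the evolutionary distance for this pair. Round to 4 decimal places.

0.1610

Mismatches occur at site 6 (C→G, transversion), site 7 (C→T, transition), site 13 (A→G, transition).
Of the 3 differences, 2 transitions and 1 transversion over 21 sites: P = 2/21 = 0.095238, Q = 1/21 = 0.047619.
d = −0.5·ln(0.761905) − 0.25·ln(0.904762) = −0.5·(-0.271933) − 0.25·(-0.100083) = 0.1610.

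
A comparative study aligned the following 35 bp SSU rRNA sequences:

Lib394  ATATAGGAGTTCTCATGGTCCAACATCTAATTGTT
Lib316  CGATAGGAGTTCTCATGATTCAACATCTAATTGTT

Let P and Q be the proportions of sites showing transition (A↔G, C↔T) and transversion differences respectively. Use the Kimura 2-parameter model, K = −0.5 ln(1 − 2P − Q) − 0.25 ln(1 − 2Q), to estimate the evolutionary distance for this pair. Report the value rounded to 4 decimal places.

The sequences differ at positions 1 (A/C, transversion), 2 (T/G, transversion), 18 (G/A, transition), 20 (C/T, transition).
Of the 4 differences, 2 transitions and 2 transversions over 35 sites: P = 2/35 = 0.057143, Q = 2/35 = 0.057143.
d = −0.5·ln(0.828571) − 0.25·ln(0.885714) = −0.5·(-0.188053) − 0.25·(-0.121361) = 0.1244.

0.1244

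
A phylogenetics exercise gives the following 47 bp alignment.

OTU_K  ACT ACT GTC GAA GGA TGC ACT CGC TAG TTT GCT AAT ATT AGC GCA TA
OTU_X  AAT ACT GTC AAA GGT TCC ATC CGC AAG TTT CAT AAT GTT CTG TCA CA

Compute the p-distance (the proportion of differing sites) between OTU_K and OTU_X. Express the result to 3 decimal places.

Differing sites — 2:C/A; 10:G/A; 15:A/T; 17:G/C; 20:C/T; 21:T/C; 25:T/A; 31:G/C; 32:C/A; 37:A/G; 40:A/C; 41:G/T; 42:C/G; 43:G/T; 46:T/C.
There are 15 differences over 47 sites, so p = 15/47 = 0.319.

0.319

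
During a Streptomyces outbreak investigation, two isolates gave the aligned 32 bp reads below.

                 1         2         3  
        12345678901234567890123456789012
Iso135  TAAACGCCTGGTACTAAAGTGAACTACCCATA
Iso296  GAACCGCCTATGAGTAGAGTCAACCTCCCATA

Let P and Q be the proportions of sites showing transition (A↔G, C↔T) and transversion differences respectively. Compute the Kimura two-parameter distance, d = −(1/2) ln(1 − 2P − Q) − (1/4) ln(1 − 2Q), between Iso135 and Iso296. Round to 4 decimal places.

Mismatches occur at site 1 (T/G, transversion), site 4 (A/C, transversion), site 10 (G/A, transition), site 11 (G/T, transversion), site 12 (T/G, transversion), site 14 (C/G, transversion), site 17 (A/G, transition), site 21 (G/C, transversion), site 25 (T/C, transition), site 26 (A/T, transversion).
Of the 10 differences, 3 transitions and 7 transversions over 32 sites: P = 3/32 = 0.093750, Q = 7/32 = 0.218750.
d = −0.5·ln(0.593750) − 0.25·ln(0.562500) = −0.5·(-0.521297) − 0.25·(-0.575364) = 0.4045.

0.4045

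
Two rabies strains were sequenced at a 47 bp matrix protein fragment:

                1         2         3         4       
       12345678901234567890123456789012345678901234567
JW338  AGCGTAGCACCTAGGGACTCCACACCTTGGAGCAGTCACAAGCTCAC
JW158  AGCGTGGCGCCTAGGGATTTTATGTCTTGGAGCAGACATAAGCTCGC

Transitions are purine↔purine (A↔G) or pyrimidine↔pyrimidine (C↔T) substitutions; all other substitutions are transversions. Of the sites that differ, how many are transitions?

10

Mismatches occur at site 6 (A/G, transition), site 9 (A/G, transition), site 18 (C/T, transition), site 20 (C/T, transition), site 21 (C/T, transition), site 23 (C/T, transition), site 24 (A/G, transition), site 25 (C/T, transition), site 36 (T/A, transversion), site 39 (C/T, transition), site 46 (A/G, transition).
Of the 11 differences, 10 transitions and 1 transversion, so the answer is 10.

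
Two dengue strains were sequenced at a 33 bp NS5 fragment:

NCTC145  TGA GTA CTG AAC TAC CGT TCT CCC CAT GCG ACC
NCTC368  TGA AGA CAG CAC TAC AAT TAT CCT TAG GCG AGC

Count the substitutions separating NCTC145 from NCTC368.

Mismatches occur at site 4 (G↔A), site 5 (T↔G), site 8 (T↔A), site 10 (A↔C), site 16 (C↔A), site 17 (G↔A), site 20 (C↔A), site 24 (C↔T), site 25 (C↔T), site 27 (T↔G), site 32 (C↔G).
That gives 11 mismatches out of 33 aligned sites, so the Hamming distance is 11.

11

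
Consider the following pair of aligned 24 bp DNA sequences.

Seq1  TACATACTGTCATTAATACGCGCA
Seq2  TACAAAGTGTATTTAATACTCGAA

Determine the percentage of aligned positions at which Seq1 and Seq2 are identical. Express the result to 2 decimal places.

The sequences differ at positions 5 (T/A), 7 (C/G), 11 (C/A), 12 (A/T), 20 (G/T), 23 (C/A).
18 of the 24 sites match, so the percent identity is 18/24 × 100 = 75.00%.

75.00%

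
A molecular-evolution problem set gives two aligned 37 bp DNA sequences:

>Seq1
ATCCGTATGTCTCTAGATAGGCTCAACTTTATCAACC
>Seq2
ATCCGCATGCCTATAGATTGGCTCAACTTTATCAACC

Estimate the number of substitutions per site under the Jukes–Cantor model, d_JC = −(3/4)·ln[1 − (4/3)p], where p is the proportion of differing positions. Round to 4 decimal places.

0.1167

Mismatches occur at site 6 (T↔C), site 10 (T↔C), site 13 (C↔A), site 19 (A↔T).
p = 4/37 = 0.108108.
d = −0.75 · ln(1 − (4/3)·0.108108) = −0.75 · ln(0.855856) = −0.75 · (-0.155653) = 0.1167.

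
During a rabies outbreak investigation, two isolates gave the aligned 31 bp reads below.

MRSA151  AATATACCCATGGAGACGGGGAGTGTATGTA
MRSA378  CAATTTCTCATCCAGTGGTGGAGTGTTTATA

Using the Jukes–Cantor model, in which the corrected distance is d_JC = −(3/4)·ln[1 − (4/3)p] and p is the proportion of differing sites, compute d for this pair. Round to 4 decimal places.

The sequences differ at positions 1 (A/C), 3 (T/A), 4 (A/T), 6 (A/T), 8 (C/T), 12 (G/C), 13 (G/C), 16 (A/T), 17 (C/G), 19 (G/T), 27 (A/T), 29 (G/A).
p = 12/31 = 0.387097.
d = −0.75 · ln(1 − (4/3)·0.387097) = −0.75 · ln(0.483871) = −0.75 · (-0.725937) = 0.5445.

0.5445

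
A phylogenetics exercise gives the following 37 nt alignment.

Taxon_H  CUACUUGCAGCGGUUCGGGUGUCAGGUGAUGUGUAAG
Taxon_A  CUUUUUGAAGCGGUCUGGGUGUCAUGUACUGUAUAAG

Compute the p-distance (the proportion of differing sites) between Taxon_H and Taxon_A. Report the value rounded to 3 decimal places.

0.243

Differing sites — 3:A/U; 4:C/U; 8:C/A; 15:U/C; 16:C/U; 25:G/U; 28:G/A; 29:A/C; 33:G/A.
There are 9 differences over 37 sites, so p = 9/37 = 0.243.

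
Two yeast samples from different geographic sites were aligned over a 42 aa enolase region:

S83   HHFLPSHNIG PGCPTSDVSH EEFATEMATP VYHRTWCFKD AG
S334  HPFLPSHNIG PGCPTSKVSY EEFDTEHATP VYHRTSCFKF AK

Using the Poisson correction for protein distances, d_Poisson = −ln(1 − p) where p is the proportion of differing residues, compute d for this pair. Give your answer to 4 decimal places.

Differing sites — 2:H/P; 17:D/K; 20:H/Y; 24:A/D; 27:M/H; 36:W/S; 40:D/F; 42:G/K.
p = 8/42 = 0.190476.
d = −ln(1 − 0.190476) = −ln(0.809524) = 0.2113.

0.2113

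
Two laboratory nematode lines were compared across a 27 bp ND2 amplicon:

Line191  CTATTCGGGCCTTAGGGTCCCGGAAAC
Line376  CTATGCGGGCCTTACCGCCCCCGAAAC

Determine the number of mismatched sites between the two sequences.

5

Differing sites — 5:T/G; 15:G/C; 16:G/C; 18:T/C; 22:G/C.
That gives 5 mismatches out of 27 aligned sites, so the Hamming distance is 5.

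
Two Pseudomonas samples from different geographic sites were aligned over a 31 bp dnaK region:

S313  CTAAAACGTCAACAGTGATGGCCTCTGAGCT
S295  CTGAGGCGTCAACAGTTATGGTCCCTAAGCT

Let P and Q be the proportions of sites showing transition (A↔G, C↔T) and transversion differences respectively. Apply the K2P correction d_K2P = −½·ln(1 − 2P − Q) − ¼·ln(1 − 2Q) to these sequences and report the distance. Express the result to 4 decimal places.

The sequences differ at positions 3 (A/G, transition), 5 (A/G, transition), 6 (A/G, transition), 17 (G/T, transversion), 22 (C/T, transition), 24 (T/C, transition), 27 (G/A, transition).
Of the 7 differences, 6 transitions and 1 transversion over 31 sites: P = 6/31 = 0.193548, Q = 1/31 = 0.032258.
d = −0.5·ln(0.580646) − 0.25·ln(0.935484) = −0.5·(-0.543614) − 0.25·(-0.066691) = 0.2885.

0.2885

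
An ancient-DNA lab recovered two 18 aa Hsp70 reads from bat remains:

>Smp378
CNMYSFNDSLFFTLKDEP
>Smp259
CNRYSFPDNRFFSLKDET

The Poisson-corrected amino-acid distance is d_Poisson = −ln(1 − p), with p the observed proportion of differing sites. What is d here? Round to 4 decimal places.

Differing sites — 3:M/R; 7:N/P; 9:S/N; 10:L/R; 13:T/S; 18:P/T.
p = 6/18 = 0.333333.
d = −ln(1 − 0.333333) = −ln(0.666667) = 0.4055.

0.4055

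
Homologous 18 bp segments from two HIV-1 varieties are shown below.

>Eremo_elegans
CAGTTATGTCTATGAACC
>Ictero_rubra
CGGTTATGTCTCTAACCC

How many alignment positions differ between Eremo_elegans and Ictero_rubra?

The sequences differ at positions 2 (A/G), 12 (A/C), 14 (G/A), 16 (A/C).
That gives 4 mismatches out of 18 aligned sites, so the Hamming distance is 4.

4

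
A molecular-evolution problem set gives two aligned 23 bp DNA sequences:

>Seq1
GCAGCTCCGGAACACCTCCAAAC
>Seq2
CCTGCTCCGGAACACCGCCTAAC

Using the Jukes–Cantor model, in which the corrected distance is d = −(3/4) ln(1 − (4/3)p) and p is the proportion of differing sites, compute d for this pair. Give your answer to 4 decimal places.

0.1979

Differing sites — 1:G/C; 3:A/T; 17:T/G; 20:A/T.
p = 4/23 = 0.173913.
d = −0.75 · ln(1 − (4/3)·0.173913) = −0.75 · ln(0.768116) = −0.75 · (-0.263815) = 0.1979.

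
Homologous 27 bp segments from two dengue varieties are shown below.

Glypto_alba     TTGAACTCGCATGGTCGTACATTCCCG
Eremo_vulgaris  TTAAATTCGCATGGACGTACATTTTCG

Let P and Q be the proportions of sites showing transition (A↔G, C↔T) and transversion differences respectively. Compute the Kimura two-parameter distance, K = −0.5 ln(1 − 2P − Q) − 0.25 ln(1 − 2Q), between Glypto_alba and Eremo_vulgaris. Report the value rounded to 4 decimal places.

Mismatches occur at site 3 (G/A, transition), site 6 (C/T, transition), site 15 (T/A, transversion), site 24 (C/T, transition), site 25 (C/T, transition).
Of the 5 differences, 4 transitions and 1 transversion over 27 sites: P = 4/27 = 0.148148, Q = 1/27 = 0.037037.
d = −0.5·ln(0.666667) − 0.25·ln(0.925926) = −0.5·(-0.405465) − 0.25·(-0.076961) = 0.2220.

0.2220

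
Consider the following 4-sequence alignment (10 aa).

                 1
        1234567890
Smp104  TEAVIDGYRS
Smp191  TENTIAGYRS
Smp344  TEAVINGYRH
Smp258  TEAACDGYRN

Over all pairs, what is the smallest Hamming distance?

Pairwise Hamming distances:
  Smp104 vs Smp191: 3
  Smp104 vs Smp344: 2
  Smp104 vs Smp258: 3
  Smp191 vs Smp344: 4
  Smp191 vs Smp258: 5
  Smp344 vs Smp258: 4
The smallest is 2, between Smp104 and Smp344.

2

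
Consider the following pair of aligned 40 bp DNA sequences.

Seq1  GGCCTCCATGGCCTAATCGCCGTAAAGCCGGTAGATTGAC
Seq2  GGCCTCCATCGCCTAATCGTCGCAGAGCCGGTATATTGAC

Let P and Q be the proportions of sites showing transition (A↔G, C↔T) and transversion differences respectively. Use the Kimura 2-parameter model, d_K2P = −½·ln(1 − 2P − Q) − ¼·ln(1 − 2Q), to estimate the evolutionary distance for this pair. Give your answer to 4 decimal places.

Mismatches occur at site 10 (G↔C, transversion), site 20 (C↔T, transition), site 23 (T↔C, transition), site 25 (A↔G, transition), site 34 (G↔T, transversion).
Of the 5 differences, 3 transitions and 2 transversions over 40 sites: P = 3/40 = 0.075000, Q = 2/40 = 0.050000.
d = −0.5·ln(0.800000) − 0.25·ln(0.900000) = −0.5·(-0.223144) − 0.25·(-0.105361) = 0.1379.

0.1379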